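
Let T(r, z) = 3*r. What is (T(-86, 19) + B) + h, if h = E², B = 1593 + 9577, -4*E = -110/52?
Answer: 118027217/10816 ≈ 10912.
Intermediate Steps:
E = 55/104 (E = -(-55)/(2*52) = -¼*(-55/26) = 55/104 ≈ 0.52885)
B = 11170
h = 3025/10816 (h = (55/104)² = 3025/10816 ≈ 0.27968)
(T(-86, 19) + B) + h = (3*(-86) + 11170) + 3025/10816 = (-258 + 11170) + 3025/10816 = 10912 + 3025/10816 = 118027217/10816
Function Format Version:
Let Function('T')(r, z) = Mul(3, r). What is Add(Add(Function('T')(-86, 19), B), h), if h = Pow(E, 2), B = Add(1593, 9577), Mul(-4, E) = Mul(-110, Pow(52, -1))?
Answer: Rational(118027217, 10816) ≈ 10912.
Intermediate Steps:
E = Rational(55, 104) (E = Mul(Rational(-1, 4), Mul(-110, Pow(52, -1))) = Mul(Rational(-1, 4), Mul(-110, Rational(1, 52))) = Mul(Rational(-1, 4), Rational(-55, 26)) = Rational(55, 104) ≈ 0.52885)
B = 11170
h = Rational(3025, 10816) (h = Pow(Rational(55, 104), 2) = Rational(3025, 10816) ≈ 0.27968)
Add(Add(Function('T')(-86, 19), B), h) = Add(Add(Mul(3, -86), 11170), Rational(3025, 10816)) = Add(Add(-258, 11170), Rational(3025, 10816)) = Add(10912, Rational(3025, 10816)) = Rational(118027217, 10816)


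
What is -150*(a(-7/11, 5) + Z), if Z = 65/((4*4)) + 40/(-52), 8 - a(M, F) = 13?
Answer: 26625/104 ≈ 256.01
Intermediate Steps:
a(M, F) = -5 (a(M, F) = 8 - 1*13 = 8 - 13 = -5)
Z = 685/208 (Z = 65/16 + 40*(-1/52) = 65*(1/16) - 10/13 = 65/16 - 10/13 = 685/208 ≈ 3.2933)
-150*(a(-7/11, 5) + Z) = -150*(-5 + 685/208) = -150*(-355/208) = 26625/104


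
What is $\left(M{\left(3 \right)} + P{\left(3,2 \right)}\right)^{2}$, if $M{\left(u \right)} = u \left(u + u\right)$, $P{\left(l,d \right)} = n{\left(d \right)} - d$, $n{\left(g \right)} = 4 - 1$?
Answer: $361$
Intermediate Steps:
$n{\left(g \right)} = 3$ ($n{\left(g \right)} = 4 - 1 = 3$)
$P{\left(l,d \right)} = 3 - d$
$M{\left(u \right)} = 2 u^{2}$ ($M{\left(u \right)} = u 2 u = 2 u^{2}$)
$\left(M{\left(3 \right)} + P{\left(3,2 \right)}\right)^{2} = \left(2 \cdot 3^{2} + \left(3 - 2\right)\right)^{2} = \left(2 \cdot 9 + \left(3 - 2\right)\right)^{2} = \left(18 + 1\right)^{2} = 19^{2} = 361$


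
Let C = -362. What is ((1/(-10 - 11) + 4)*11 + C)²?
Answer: 44742721/441 ≈ 1.0146e+5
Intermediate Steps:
((1/(-10 - 11) + 4)*11 + C)² = ((1/(-10 - 11) + 4)*11 - 362)² = ((1/(-21) + 4)*11 - 362)² = ((-1/21 + 4)*11 - 362)² = ((83/21)*11 - 362)² = (913/21 - 362)² = (-6689/21)² = 44742721/441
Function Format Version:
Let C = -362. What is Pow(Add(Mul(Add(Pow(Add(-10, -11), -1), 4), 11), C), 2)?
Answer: Rational(44742721, 441) ≈ 1.0146e+5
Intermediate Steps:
Pow(Add(Mul(Add(Pow(Add(-10, -11), -1), 4), 11), C), 2) = Pow(Add(Mul(Add(Pow(Add(-10, -11), -1), 4), 11), -362), 2) = Pow(Add(Mul(Add(Pow(-21, -1), 4), 11), -362), 2) = Pow(Add(Mul(Add(Rational(-1, 21), 4), 11), -362), 2) = Pow(Add(Mul(Rational(83, 21), 11), -362), 2) = Pow(Add(Rational(913, 21), -362), 2) = Pow(Rational(-6689, 21), 2) = Rational(44742721, 441)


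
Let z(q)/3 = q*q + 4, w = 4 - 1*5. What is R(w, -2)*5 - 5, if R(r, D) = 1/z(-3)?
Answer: -190/39 ≈ -4.8718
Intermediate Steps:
w = -1 (w = 4 - 5 = -1)
z(q) = 12 + 3*q**2 (z(q) = 3*(q*q + 4) = 3*(q**2 + 4) = 3*(4 + q**2) = 12 + 3*q**2)
R(r, D) = 1/39 (R(r, D) = 1/(12 + 3*(-3)**2) = 1/(12 + 3*9) = 1/(12 + 27) = 1/39)
R(w, -2)*5 - 5 = (1/39)*5 - 5 = 5/39 - 5 = -190/39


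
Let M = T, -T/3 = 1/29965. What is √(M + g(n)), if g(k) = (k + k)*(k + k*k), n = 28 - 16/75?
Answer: √2020635023866873401/6742125 ≈ 210.84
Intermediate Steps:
T = -3/29965 ≈ -0.00010012
M = -3/29965 ≈ -0.00010012
n = 2084/75 (n = 28 - 16*1/75 = 28 - 16/75 = 2084/75 ≈ 27.787)
g(k) = 2*k*(k + k²) (g(k) = (2*k)*(k + k²) = 2*k*(k + k²))
√(M + g(n)) = √(-3/29965 + 2*(2084/75)²*(1 + 2084/75)) = √(-3/29965 + 2*(4343056/5625)*(2159/75)) = √(-3/29965 + 18753315808/421875) = √(112388621384219/2528296875) = √2020635023866873401/6742125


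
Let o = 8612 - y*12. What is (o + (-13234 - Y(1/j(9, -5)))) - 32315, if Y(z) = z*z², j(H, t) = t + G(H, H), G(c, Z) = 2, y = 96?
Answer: -1028402/27 ≈ -38089.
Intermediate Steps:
o = 7460 (o = 8612 - 96*12 = 8612 - 1*1152 = 8612 - 1152 = 7460)
j(H, t) = 2 + t (j(H, t) = t + 2 = 2 + t)
Y(z) = z³
(o + (-13234 - Y(1/j(9, -5)))) - 32315 = (7460 + (-13234 - (1/(2 - 5))³)) - 32315 = (7460 + (-13234 - (1/(-3))³)) - 32315 = (7460 + (-13234 - (-⅓)³)) - 32315 = (7460 + (-13234 - 1*(-1/27))) - 32315 = (7460 + (-13234 + 1/27)) - 32315 = (7460 - 357317/27) - 32315 = -155897/27 - 32315 = -1028402/27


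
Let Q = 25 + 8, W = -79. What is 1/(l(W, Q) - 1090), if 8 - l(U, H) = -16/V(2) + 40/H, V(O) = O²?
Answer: -33/35614 ≈ -0.00092660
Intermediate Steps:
Q = 33
l(U, H) = 12 - 40/H (l(U, H) = 8 - (-16/(2²) + 40/H) = 8 - (-16/4 + 40/H) = 8 - (-16*¼ + 40/H) = 8 - (-4 + 40/H) = 8 + (4 - 40/H) = 12 - 40/H)
1/(l(W, Q) - 1090) = 1/((12 - 40/33) - 1090) = 1/(356/33 - 1090) = 1/(-35614/33) = -33/35614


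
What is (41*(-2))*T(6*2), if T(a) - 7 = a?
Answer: -1558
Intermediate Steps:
T(a) = 7 + a
(41*(-2))*T(6*2) = (41*(-2))*(7 + 6*2) = -82*(7 + 12) = -82*19 = -1558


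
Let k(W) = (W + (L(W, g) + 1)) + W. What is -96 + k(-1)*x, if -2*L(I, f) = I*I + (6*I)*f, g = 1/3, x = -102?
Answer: -45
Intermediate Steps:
g = ⅓ ≈ 0.33333
L(I, f) = -I²/2 - 3*I*f (L(I, f) = -(I*I + (6*I)*f)/2 = -(I² + 6*I*f)/2 = -I²/2 - 3*I*f)
k(W) = 1 + 2*W - W*(2 + W)/2 (k(W) = (W + (-W*(W + 6*(⅓))/2 + 1)) + W = (W + (-W*(W + 2)/2 + 1)) + W = (W + (-W*(2 + W)/2 + 1)) + W = (W + (1 - W*(2 + W)/2)) + W = (1 + W - W*(2 + W)/2) + W = 1 + 2*W - W*(2 + W)/2)
-96 + k(-1)*x = -96 + (1 - 1 - ½*(-1)²)*(-102) = -96 + (1 - 1 - ½*1)*(-102) = -96 + (1 - 1 - ½)*(-102) = -96 - ½*(-102) = -96 + 51 = -45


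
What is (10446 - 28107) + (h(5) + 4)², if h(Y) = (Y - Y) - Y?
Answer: -17660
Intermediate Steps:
h(Y) = -Y (h(Y) = 0 - Y = -Y)
(10446 - 28107) + (h(5) + 4)² = (10446 - 28107) + (-1*5 + 4)² = -17661 + (-5 + 4)² = -17661 + (-1)² = -17661 + 1 = -17660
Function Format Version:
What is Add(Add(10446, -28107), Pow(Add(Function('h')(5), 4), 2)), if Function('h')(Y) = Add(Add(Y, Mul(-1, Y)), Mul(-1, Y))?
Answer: -17660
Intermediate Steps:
Function('h')(Y) = Mul(-1, Y) (Function('h')(Y) = Add(0, Mul(-1, Y)) = Mul(-1, Y))
Add(Add(10446, -28107), Pow(Add(Function('h')(5), 4), 2)) = Add(Add(10446, -28107), Pow(Add(Mul(-1, 5), 4), 2)) = Add(-17661, Pow(Add(-5, 4), 2)) = Add(-17661, Pow(-1, 2)) = Add(-17661, 1) = -17660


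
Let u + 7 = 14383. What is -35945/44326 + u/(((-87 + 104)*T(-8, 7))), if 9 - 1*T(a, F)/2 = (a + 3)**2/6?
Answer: 1893970843/21852718 ≈ 86.670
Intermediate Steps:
u = 14376 (u = -7 + 14383 = 14376)
T(a, F) = 18 - (3 + a)**2/3 (T(a, F) = 18 - 2*(a + 3)**2/6 = 18 - 2*(3 + a)**2/6 = 18 - (3 + a)**2/3)
-35945/44326 + u/(((-87 + 104)*T(-8, 7))) = -35945/44326 + 14376/(((-87 + 104)*(18 - (3 - 8)**2/3))) = -35945*1/44326 + 14376/((17*(18 - 1/3*(-5)**2))) = -35945/44326 + 14376/((17*(18 - 1/3*25))) = -35945/44326 + 14376/((17*(18 - 25/3))) = -35945/44326 + 14376/((17*(29/3))) = -35945/44326 + 14376/(493/3) = -35945/44326 + 14376*(3/493) = -35945/44326 + 43128/493 = 1893970843/21852718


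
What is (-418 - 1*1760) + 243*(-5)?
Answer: -3393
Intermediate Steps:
(-418 - 1*1760) + 243*(-5) = (-418 - 1760) - 1215 = -2178 - 1215 = -3393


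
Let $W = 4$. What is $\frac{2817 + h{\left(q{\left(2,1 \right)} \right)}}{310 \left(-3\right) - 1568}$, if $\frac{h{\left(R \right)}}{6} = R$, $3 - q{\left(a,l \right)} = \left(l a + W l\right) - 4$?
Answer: $- \frac{2823}{2498} \approx -1.1301$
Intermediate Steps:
$q{\left(a,l \right)} = 7 - 4 l - a l$ ($q{\left(a,l \right)} = 3 - \left(\left(l a + 4 l\right) - 4\right) = 3 - \left(\left(a l + 4 l\right) - 4\right) = 3 - \left(\left(4 l + a l\right) - 4\right) = 3 - \left(-4 + 4 l + a l\right) = 7 - 4 l - a l$)
$h{\left(R \right)} = 6 R$
$\frac{2817 + h{\left(q{\left(2,1 \right)} \right)}}{310 \left(-3\right) - 1568} = \frac{2817 + 6 \left(7 - 4 - 2 \cdot 1\right)}{310 \left(-3\right) - 1568} = \frac{2817 + 6 \left(7 - 4 - 2\right)}{-930 - 1568} = \frac{2817 + 6 \cdot 1}{-2498} = \left(2817 + 6\right) \left(- \frac{1}{2498}\right) = 2823 \left(- \frac{1}{2498}\right) = - \frac{2823}{2498}$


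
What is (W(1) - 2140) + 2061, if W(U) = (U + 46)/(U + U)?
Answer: -111/2 ≈ -55.500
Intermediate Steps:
W(U) = (46 + U)/(2*U) (W(U) = (46 + U)/((2*U)) = (46 + U)*(1/(2*U)) = (46 + U)/(2*U))
(W(1) - 2140) + 2061 = ((1/2)*(46 + 1)/1 - 2140) + 2061 = ((1/2)*1*47 - 2140) + 2061 = (47/2 - 2140) + 2061 = -4233/2 + 2061 = -111/2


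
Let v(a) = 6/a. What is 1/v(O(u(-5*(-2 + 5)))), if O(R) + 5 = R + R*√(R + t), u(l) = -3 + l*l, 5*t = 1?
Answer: 217/6 + 37*√5555/5 ≈ 587.70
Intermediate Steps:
t = ⅕ (t = (⅕)*1 = ⅕ ≈ 0.20000)
u(l) = -3 + l²
O(R) = -5 + R + R*√(⅕ + R) (O(R) = -5 + (R + R*√(R + ⅕)) = -5 + (R + R*√(⅕ + R)) = -5 + R + R*√(⅕ + R))
1/v(O(u(-5*(-2 + 5)))) = 1/(6/(-5 + (-3 + (-5*(-2 + 5))²) + (-3 + (-5*(-2 + 5))²)*√(5 + 25*(-3 + (-5*(-2 + 5))²))/5)) = 1/(6/(-5 + (-3 + (-5*3)²) + (-3 + (-5*3)²)*√(5 + 25*(-3 + (-5*3)²))/5)) = 1/(6/(-5 + (-3 + (-15)²) + (-3 + (-15)²)*√(5 + 25*(-3 + (-15)²))/5)) = 1/(6/(-5 + (-3 + 225) + (-3 + 225)*√(5 + 25*(-3 + 225))/5)) = 1/(6/(-5 + 222 + (⅕)*222*√(5 + 25*222))) = 1/(6/(-5 + 222 + (⅕)*222*√(5 + 5550))) = 1/(6/(-5 + 222 + (⅕)*222*√5555)) = 1/(6/(-5 + 222 + 222*√5555/5)) = 1/(6/(217 + 222*√5555/5)) = 217/6 + 37*√5555/5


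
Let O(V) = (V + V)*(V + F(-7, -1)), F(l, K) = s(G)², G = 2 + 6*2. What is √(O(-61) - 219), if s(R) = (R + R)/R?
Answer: √6735 ≈ 82.067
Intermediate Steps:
G = 14 (G = 2 + 12 = 14)
s(R) = 2 (s(R) = (2*R)/R = 2)
F(l, K) = 4 (F(l, K) = 2² = 4)
O(V) = 2*V*(4 + V) (O(V) = (V + V)*(V + 4) = (2*V)*(4 + V) = 2*V*(4 + V))
√(O(-61) - 219) = √(2*(-61)*(4 - 61) - 219) = √(2*(-61)*(-57) - 219) = √(6954 - 219) = √6735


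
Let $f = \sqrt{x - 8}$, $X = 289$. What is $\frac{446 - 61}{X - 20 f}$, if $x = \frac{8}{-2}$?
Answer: $\frac{111265}{88321} + \frac{15400 i \sqrt{3}}{88321} \approx 1.2598 + 0.30201 i$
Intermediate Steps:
$x = -4$ ($x = 8 \left(- \frac{1}{2}\right) = -4$)
$f = 2 i \sqrt{3}$ ($f = \sqrt{-4 - 8} = \sqrt{-12} = 2 i \sqrt{3} \approx 3.4641 i$)
$\frac{446 - 61}{X - 20 f} = \frac{446 - 61}{289 - 20 \cdot 2 i \sqrt{3}} = \frac{385}{289 - 40 i \sqrt{3}}$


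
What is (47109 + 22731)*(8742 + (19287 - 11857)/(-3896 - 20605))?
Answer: 4986117663360/8167 ≈ 6.1052e+8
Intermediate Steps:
(47109 + 22731)*(8742 + (19287 - 11857)/(-3896 - 20605)) = 69840*(8742 + 7430/(-24501)) = 69840*(8742 + 7430*(-1/24501)) = 69840*(8742 - 7430/24501) = 69840*(214180312/24501) = 4986117663360/8167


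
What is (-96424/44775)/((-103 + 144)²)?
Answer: -96424/75266775 ≈ -0.0012811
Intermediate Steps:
(-96424/44775)/((-103 + 144)²) = (-96424*1/44775)/(41²) = -96424/44775/1681 = -96424/44775*1/1681 = -96424/75266775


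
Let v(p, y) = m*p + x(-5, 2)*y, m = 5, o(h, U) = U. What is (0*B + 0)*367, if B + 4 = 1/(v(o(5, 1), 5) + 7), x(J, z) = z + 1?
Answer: 0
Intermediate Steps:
x(J, z) = 1 + z
v(p, y) = 3*y + 5*p (v(p, y) = 5*p + (1 + 2)*y = 5*p + 3*y = 3*y + 5*p)
B = -107/27 (B = -4 + 1/((3*5 + 5*1) + 7) = -4 + 1/((15 + 5) + 7) = -4 + 1/(20 + 7) = -4 + 1/27 = -107/27 ≈ -3.9630)
(0*B + 0)*367 = (0*(-107/27) + 0)*367 = (0 + 0)*367 = 0*367 = 0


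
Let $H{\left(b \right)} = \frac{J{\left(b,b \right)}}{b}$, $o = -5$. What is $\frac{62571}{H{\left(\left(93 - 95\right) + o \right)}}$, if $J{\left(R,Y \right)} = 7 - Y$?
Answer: $- \frac{62571}{2} \approx -31286.0$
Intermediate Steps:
$H{\left(b \right)} = \frac{7 - b}{b}$
$\frac{62571}{H{\left(\left(93 - 95\right) + o \right)}} = \frac{62571}{\frac{1}{\left(93 - 95\right) - 5} \left(7 - \left(\left(93 - 95\right) - 5\right)\right)} = \frac{62571}{\frac{1}{-2 - 5} \left(7 - \left(-2 - 5\right)\right)} = \frac{62571}{\frac{1}{-7} \left(7 - -7\right)} = \frac{62571}{\left(- \frac{1}{7}\right) \left(7 + 7\right)} = \frac{62571}{\left(- \frac{1}{7}\right) 14} = \frac{62571}{-2} = 62571 \left(- \frac{1}{2}\right) = - \frac{62571}{2}$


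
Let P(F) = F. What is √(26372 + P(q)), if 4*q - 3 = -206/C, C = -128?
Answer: √6751527/16 ≈ 162.40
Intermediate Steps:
q = 295/256 (q = ¾ + (-206/(-128))/4 = ¾ + (-206*(-1/128))/4 = ¾ + (¼)*(103/64) = ¾ + 103/256 = 295/256 ≈ 1.1523)
√(26372 + P(q)) = √(26372 + 295/256) = √(6751527/256) = √6751527/16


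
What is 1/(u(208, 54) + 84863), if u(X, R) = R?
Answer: 1/84917 ≈ 1.1776e-5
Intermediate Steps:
1/(u(208, 54) + 84863) = 1/(54 + 84863) = 1/84917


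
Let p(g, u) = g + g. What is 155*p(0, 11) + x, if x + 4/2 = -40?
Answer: -42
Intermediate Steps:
x = -42 (x = -2 - 40 = -42)
p(g, u) = 2*g
155*p(0, 11) + x = 155*(2*0) - 42 = 155*0 - 42 = 0 - 42 = -42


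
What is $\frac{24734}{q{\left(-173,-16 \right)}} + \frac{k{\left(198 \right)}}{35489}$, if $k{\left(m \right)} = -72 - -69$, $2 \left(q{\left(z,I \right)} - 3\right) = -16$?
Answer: $- \frac{877784941}{177445} \approx -4946.8$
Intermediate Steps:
$q{\left(z,I \right)} = -5$ ($q{\left(z,I \right)} = 3 + \frac{1}{2} \left(-16\right) = 3 - 8 = -5$)
$k{\left(m \right)} = -3$ ($k{\left(m \right)} = -72 + 69 = -3$)
$\frac{24734}{q{\left(-173,-16 \right)}} + \frac{k{\left(198 \right)}}{35489} = \frac{24734}{-5} - \frac{3}{35489} = 24734 \left(- \frac{1}{5}\right) - \frac{3}{35489} = - \frac{24734}{5} - \frac{3}{35489} = - \frac{877784941}{177445}$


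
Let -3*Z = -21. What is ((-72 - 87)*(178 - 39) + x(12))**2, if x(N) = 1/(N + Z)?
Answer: 176331126724/361 ≈ 4.8845e+8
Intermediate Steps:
Z = 7 (Z = -1/3*(-21) = 7)
x(N) = 1/(7 + N) (x(N) = 1/(N + 7) = 1/(7 + N))
((-72 - 87)*(178 - 39) + x(12))**2 = ((-72 - 87)*(178 - 39) + 1/(7 + 12))**2 = (-159*139 + 1/19)**2 = (-22101 + 1/19)**2 = (-419918/19)**2 = 176331126724/361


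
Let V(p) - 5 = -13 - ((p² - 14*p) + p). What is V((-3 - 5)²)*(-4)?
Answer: 13088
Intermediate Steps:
V(p) = -8 - p² + 13*p (V(p) = 5 + (-13 - ((p² - 14*p) + p)) = 5 + (-13 - (p² - 13*p)) = 5 + (-13 + (-p² + 13*p)) = 5 + (-13 - p² + 13*p) = -8 - p² + 13*p)
V((-3 - 5)²)*(-4) = (-8 - ((-3 - 5)²)² + 13*(-3 - 5)²)*(-4) = (-8 - ((-8)²)² + 13*(-8)²)*(-4) = (-8 - 1*64² + 13*64)*(-4) = (-8 - 1*4096 + 832)*(-4) = (-8 - 4096 + 832)*(-4) = -3272*(-4) = 13088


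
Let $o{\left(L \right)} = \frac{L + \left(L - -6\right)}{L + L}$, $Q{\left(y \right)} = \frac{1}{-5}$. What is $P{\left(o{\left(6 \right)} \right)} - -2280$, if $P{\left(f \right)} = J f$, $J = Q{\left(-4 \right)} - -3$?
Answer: $\frac{11421}{5} \approx 2284.2$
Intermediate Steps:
$Q{\left(y \right)} = - \frac{1}{5}$
$J = \frac{14}{5}$ ($J = - \frac{1}{5} - -3 = - \frac{1}{5} + 3 = \frac{14}{5} \approx 2.8$)
$o{\left(L \right)} = \frac{6 + 2 L}{2 L}$ ($o{\left(L \right)} = \frac{L + \left(L + 6\right)}{2 L} = \left(L + \left(6 + L\right)\right) \frac{1}{2 L} = \left(6 + 2 L\right) \frac{1}{2 L} = \frac{6 + 2 L}{2 L}$)
$P{\left(f \right)} = \frac{14 f}{5}$
$P{\left(o{\left(6 \right)} \right)} - -2280 = \frac{14 \frac{3 + 6}{6}}{5} - -2280 = \frac{14 \cdot \frac{1}{6} \cdot 9}{5} + 2280 = \frac{14}{5} \cdot \frac{3}{2} + 2280 = \frac{21}{5} + 2280 = \frac{11421}{5}$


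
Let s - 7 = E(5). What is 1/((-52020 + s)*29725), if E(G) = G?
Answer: -1/1545937800 ≈ -6.4686e-10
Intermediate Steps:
s = 12 (s = 7 + 5 = 12)
1/((-52020 + s)*29725) = 1/((-52020 + 12)*29725) = (1/29725)/(-52008) = -1/52008*1/29725 = -1/1545937800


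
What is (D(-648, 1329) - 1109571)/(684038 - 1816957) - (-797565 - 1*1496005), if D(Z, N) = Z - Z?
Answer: 2598430140401/1132919 ≈ 2.2936e+6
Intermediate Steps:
D(Z, N) = 0
(D(-648, 1329) - 1109571)/(684038 - 1816957) - (-797565 - 1*1496005) = (0 - 1109571)/(684038 - 1816957) - (-797565 - 1*1496005) = -1109571/(-1132919) - (-797565 - 1496005) = -1109571*(-1/1132919) - 1*(-2293570) = 1109571/1132919 + 2293570 = 2598430140401/1132919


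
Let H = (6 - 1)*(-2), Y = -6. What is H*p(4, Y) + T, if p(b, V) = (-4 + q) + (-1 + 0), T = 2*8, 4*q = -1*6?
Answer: 81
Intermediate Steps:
q = -3/2 (q = (-1*6)/4 = (¼)*(-6) = -3/2 ≈ -1.5000)
T = 16
H = -10 (H = 5*(-2) = -10)
p(b, V) = -13/2 (p(b, V) = (-4 - 3/2) + (-1 + 0) = -11/2 - 1 = -13/2)
H*p(4, Y) + T = -10*(-13/2) + 16 = 65 + 16 = 81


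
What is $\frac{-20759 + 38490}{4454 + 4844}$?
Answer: $\frac{17731}{9298} \approx 1.907$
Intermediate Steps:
$\frac{-20759 + 38490}{4454 + 4844} = \frac{17731}{9298}$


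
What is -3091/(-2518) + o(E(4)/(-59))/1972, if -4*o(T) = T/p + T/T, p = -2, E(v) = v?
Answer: 719186537/585928528 ≈ 1.2274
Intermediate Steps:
o(T) = -¼ + T/8 (o(T) = -(T/(-2) + T/T)/4 = -(T*(-½) + 1)/4 = -(-T/2 + 1)/4 = -(1 - T/2)/4 = -¼ + T/8)
-3091/(-2518) + o(E(4)/(-59))/1972 = -3091/(-2518) + (-¼ + (4/(-59))/8)/1972 = -3091*(-1/2518) + (-¼ + (4*(-1/59))/8)*(1/1972) = 3091/2518 + (-¼ + (⅛)*(-4/59))*(1/1972) = 3091/2518 + (-¼ - 1/118)*(1/1972) = 3091/2518 - 61/236*1/1972 = 3091/2518 - 61/465392 = 719186537/585928528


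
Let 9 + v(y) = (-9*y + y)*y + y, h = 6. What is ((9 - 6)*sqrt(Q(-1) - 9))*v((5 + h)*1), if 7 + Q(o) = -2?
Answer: -8694*I*sqrt(2) ≈ -12295.0*I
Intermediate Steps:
Q(o) = -9 (Q(o) = -7 - 2 = -9)
v(y) = -9 + y - 8*y**2 (v(y) = -9 + ((-9*y + y)*y + y) = -9 + ((-8*y)*y + y) = -9 + (-8*y**2 + y) = -9 + (y - 8*y**2) = -9 + y - 8*y**2)
((9 - 6)*sqrt(Q(-1) - 9))*v((5 + h)*1) = ((9 - 6)*sqrt(-9 - 9))*(-9 + (5 + 6)*1 - 8*(5 + 6)**2) = (3*sqrt(-18))*(-9 + 11*1 - 8*(11*1)**2) = (3*(3*I*sqrt(2)))*(-9 + 11 - 8*11**2) = (9*I*sqrt(2))*(-9 + 11 - 8*121) = (9*I*sqrt(2))*(-9 + 11 - 968) = (9*I*sqrt(2))*(-966) = -8694*I*sqrt(2)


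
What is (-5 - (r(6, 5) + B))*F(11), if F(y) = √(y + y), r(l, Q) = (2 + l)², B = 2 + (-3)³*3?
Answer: 10*√22 ≈ 46.904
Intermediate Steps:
B = -79 (B = 2 - 27*3 = 2 - 81 = -79)
F(y) = √2*√y (F(y) = √(2*y) = √2*√y)
(-5 - (r(6, 5) + B))*F(11) = (-5 - ((2 + 6)² - 79))*(√2*√11) = (-5 - (8² - 79))*√22 = (-5 - (64 - 79))*√22 = (-5 - 1*(-15))*√22 = (-5 + 15)*√22 = 10*√22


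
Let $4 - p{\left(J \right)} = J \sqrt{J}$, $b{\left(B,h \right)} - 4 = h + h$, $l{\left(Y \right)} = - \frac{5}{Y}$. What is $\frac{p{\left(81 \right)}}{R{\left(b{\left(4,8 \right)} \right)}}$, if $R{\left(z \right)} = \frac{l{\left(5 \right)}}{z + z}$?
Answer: $29000$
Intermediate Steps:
$b{\left(B,h \right)} = 4 + 2 h$ ($b{\left(B,h \right)} = 4 + \left(h + h\right) = 4 + 2 h$)
$p{\left(J \right)} = 4 - J^{\frac{3}{2}}$ ($p{\left(J \right)} = 4 - J \sqrt{J} = 4 - J^{\frac{3}{2}}$)
$R{\left(z \right)} = - \frac{1}{2 z}$ ($R{\left(z \right)} = \frac{\left(-5\right) \frac{1}{5}}{z + z} = \frac{\left(-5\right) \frac{1}{5}}{2 z} = \frac{1}{2 z} \left(-1\right) = - \frac{1}{2 z}$)
$\frac{p{\left(81 \right)}}{R{\left(b{\left(4,8 \right)} \right)}} = \frac{4 - 81^{\frac{3}{2}}}{\left(- \frac{1}{2}\right) \frac{1}{4 + 2 \cdot 8}} = \frac{4 - 729}{\left(- \frac{1}{2}\right) \frac{1}{4 + 16}} = \frac{4 - 729}{\left(- \frac{1}{2}\right) \frac{1}{20}} = - \frac{725}{\left(- \frac{1}{2}\right) \frac{1}{20}} = - \frac{725}{- \frac{1}{40}} = \left(-725\right) \left(-40\right) = 29000$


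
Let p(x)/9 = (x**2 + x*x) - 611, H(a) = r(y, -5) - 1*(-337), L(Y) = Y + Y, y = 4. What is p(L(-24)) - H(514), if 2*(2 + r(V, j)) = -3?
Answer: 71279/2 ≈ 35640.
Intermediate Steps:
L(Y) = 2*Y
r(V, j) = -7/2 (r(V, j) = -2 + (1/2)*(-3) = -2 - 3/2 = -7/2)
H(a) = 667/2 (H(a) = -7/2 - 1*(-337) = -7/2 + 337 = 667/2)
p(x) = -5499 + 18*x**2 (p(x) = 9*((x**2 + x*x) - 611) = 9*((x**2 + x**2) - 611) = 9*(2*x**2 - 611) = 9*(-611 + 2*x**2) = -5499 + 18*x**2)
p(L(-24)) - H(514) = (-5499 + 18*(2*(-24))**2) - 1*667/2 = (-5499 + 18*(-48)**2) - 667/2 = (-5499 + 18*2304) - 667/2 = (-5499 + 41472) - 667/2 = 35973 - 667/2 = 71279/2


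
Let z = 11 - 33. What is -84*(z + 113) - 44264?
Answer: -51908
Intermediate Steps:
z = -22
-84*(z + 113) - 44264 = -84*(-22 + 113) - 44264 = -84*91 - 44264 = -7644 - 44264 = -51908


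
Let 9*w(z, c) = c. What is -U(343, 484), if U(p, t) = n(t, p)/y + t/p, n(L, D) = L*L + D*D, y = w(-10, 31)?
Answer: -1086345739/10633 ≈ -1.0217e+5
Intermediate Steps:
w(z, c) = c/9
y = 31/9 (y = (⅑)*31 = 31/9 ≈ 3.4444)
n(L, D) = D² + L² (n(L, D) = L² + D² = D² + L²)
U(p, t) = 9*p²/31 + 9*t²/31 + t/p (U(p, t) = (p² + t²)/(31/9) + t/p = (p² + t²)*(9/31) + t/p = (9*p²/31 + 9*t²/31) + t/p = 9*p²/31 + 9*t²/31 + t/p)
-U(343, 484) = -(484 + (9/31)*343*(343² + 484²))/343 = -(484 + (9/31)*343*(117649 + 234256))/343 = -(484 + (9/31)*343*351905)/343 = -(484 + 1086330735/31)/343 = -1086345739/(343*31) = -1*1086345739/10633 = -1086345739/10633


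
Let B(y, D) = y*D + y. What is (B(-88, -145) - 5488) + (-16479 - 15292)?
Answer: -24587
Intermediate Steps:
B(y, D) = y + D*y (B(y, D) = D*y + y = y + D*y)
(B(-88, -145) - 5488) + (-16479 - 15292) = (-88*(1 - 145) - 5488) + (-16479 - 15292) = (-88*(-144) - 5488) - 31771 = (12672 - 5488) - 31771 = 7184 - 31771 = -24587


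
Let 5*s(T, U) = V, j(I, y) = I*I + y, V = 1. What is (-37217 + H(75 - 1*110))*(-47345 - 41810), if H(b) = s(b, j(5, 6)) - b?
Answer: 3314943379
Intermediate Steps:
j(I, y) = y + I² (j(I, y) = I² + y = y + I²)
s(T, U) = ⅕ (s(T, U) = (⅕)*1 = ⅕)
H(b) = ⅕ - b
(-37217 + H(75 - 1*110))*(-47345 - 41810) = (-37217 + (⅕ - (75 - 1*110)))*(-47345 - 41810) = (-37217 + (⅕ - (75 - 110)))*(-89155) = (-37217 + (⅕ - 1*(-35)))*(-89155) = (-37217 + (⅕ + 35))*(-89155) = (-37217 + 176/5)*(-89155) = -185909/5*(-89155) = 3314943379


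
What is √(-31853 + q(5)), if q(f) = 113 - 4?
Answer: 32*I*√31 ≈ 178.17*I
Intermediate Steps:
q(f) = 109
√(-31853 + q(5)) = √(-31853 + 109) = √(-31744) = 32*I*√31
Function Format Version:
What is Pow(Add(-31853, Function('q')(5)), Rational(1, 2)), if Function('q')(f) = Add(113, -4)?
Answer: Mul(32, I, Pow(31, Rational(1, 2))) ≈ Mul(178.17, I)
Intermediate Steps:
Function('q')(f) = 109
Pow(Add(-31853, Function('q')(5)), Rational(1, 2)) = Pow(Add(-31853, 109), Rational(1, 2)) = Pow(-31744, Rational(1, 2)) = Mul(32, I, Pow(31, Rational(1, 2)))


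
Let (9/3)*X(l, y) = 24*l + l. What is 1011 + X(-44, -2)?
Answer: 1933/3 ≈ 644.33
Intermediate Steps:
X(l, y) = 25*l/3 (X(l, y) = (24*l + l)/3 = (25*l)/3 = 25*l/3)
1011 + X(-44, -2) = 1011 + (25/3)*(-44) = 1011 - 1100/3 = 1933/3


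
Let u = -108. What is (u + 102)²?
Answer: 36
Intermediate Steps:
(u + 102)² = (-108 + 102)² = (-6)² = 36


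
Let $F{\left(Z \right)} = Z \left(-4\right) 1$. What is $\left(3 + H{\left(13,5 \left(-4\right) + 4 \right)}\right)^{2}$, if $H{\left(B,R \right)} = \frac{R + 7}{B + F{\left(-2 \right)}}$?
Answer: $\frac{324}{49} \approx 6.6122$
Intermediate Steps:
$F{\left(Z \right)} = - 4 Z$ ($F{\left(Z \right)} = - 4 Z 1 = - 4 Z$)
$H{\left(B,R \right)} = \frac{7 + R}{8 + B}$ ($H{\left(B,R \right)} = \frac{R + 7}{B - -8} = \frac{7 + R}{B + 8} = \frac{7 + R}{8 + B}$)
$\left(3 + H{\left(13,5 \left(-4\right) + 4 \right)}\right)^{2} = \left(3 + \frac{7 + \left(5 \left(-4\right) + 4\right)}{8 + 13}\right)^{2} = \left(3 + \frac{7 + \left(-20 + 4\right)}{21}\right)^{2} = \left(3 + \frac{7 - 16}{21}\right)^{2} = \left(3 + \frac{1}{21} \left(-9\right)\right)^{2} = \left(3 - \frac{3}{7}\right)^{2} = \left(\frac{18}{7}\right)^{2} = \frac{324}{49}$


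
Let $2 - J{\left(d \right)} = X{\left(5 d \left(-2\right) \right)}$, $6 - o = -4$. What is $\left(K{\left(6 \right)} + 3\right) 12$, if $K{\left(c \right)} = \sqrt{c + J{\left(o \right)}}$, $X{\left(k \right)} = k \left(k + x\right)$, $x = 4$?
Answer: $36 + 24 i \sqrt{2398} \approx 36.0 + 1175.3 i$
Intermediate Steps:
$o = 10$ ($o = 6 - -4 = 6 + 4 = 10$)
$X{\left(k \right)} = k \left(4 + k\right)$ ($X{\left(k \right)} = k \left(k + 4\right) = k \left(4 + k\right)$)
$J{\left(d \right)} = 2 + 10 d \left(4 - 10 d\right)$ ($J{\left(d \right)} = 2 - 5 d \left(-2\right) \left(4 + 5 d \left(-2\right)\right) = 2 - - 10 d \left(4 - 10 d\right) = 2 + 10 d \left(4 - 10 d\right)$)
$K{\left(c \right)} = \sqrt{-9598 + c}$ ($K{\left(c \right)} = \sqrt{c + \left(2 - 100 \cdot 10^{2} + 40 \cdot 10\right)} = \sqrt{c + \left(2 - 10000 + 400\right)} = \sqrt{c - 9598} = \sqrt{-9598 + c}$)
$\left(K{\left(6 \right)} + 3\right) 12 = \left(\sqrt{-9598 + 6} + 3\right) 12 = \left(\sqrt{-9592} + 3\right) 12 = \left(2 i \sqrt{2398} + 3\right) 12 = \left(3 + 2 i \sqrt{2398}\right) 12 = 36 + 24 i \sqrt{2398}$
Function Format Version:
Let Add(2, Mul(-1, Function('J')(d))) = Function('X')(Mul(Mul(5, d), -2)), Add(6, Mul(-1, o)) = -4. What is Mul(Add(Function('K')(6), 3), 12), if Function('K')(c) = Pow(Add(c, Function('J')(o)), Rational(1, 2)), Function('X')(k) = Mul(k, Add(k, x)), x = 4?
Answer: Add(36, Mul(24, I, Pow(2398, Rational(1, 2)))) ≈ Add(36.000, Mul(1175.3, I))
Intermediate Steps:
o = 10 (o = Add(6, Mul(-1, -4)) = Add(6, 4) = 10)
Function('X')(k) = Mul(k, Add(4, k)) (Function('X')(k) = Mul(k, Add(k, 4)) = Mul(k, Add(4, k)))
Function('J')(d) = Add(2, Mul(10, d, Add(4, Mul(-10, d)))) (Function('J')(d) = Add(2, Mul(-1, Mul(Mul(Mul(5, d), -2), Add(4, Mul(Mul(5, d), -2))))) = Add(2, Mul(-1, Mul(Mul(-10, d), Add(4, Mul(-10, d))))) = Add(2, Mul(-1, Mul(-10, d, Add(4, Mul(-10, d))))) = Add(2, Mul(10, d, Add(4, Mul(-10, d)))))
Function('K')(c) = Pow(Add(-9598, c), Rational(1, 2)) (Function('K')(c) = Pow(Add(c, Add(2, Mul(-100, Pow(10, 2)), Mul(40, 10))), Rational(1, 2)) = Pow(Add(c, Add(2, Mul(-100, 100), 400)), Rational(1, 2)) = Pow(Add(c, Add(2, -10000, 400)), Rational(1, 2)) = Pow(Add(c, -9598), Rational(1, 2)) = Pow(Add(-9598, c), Rational(1, 2)))
Mul(Add(Function('K')(6), 3), 12) = Mul(Add(Pow(Add(-9598, 6), Rational(1, 2)), 3), 12) = Mul(Add(Pow(-9592, Rational(1, 2)), 3), 12) = Mul(Add(Mul(2, I, Pow(2398, Rational(1, 2))), 3), 12) = Mul(Add(3, Mul(2, I, Pow(2398, Rational(1, 2)))), 12) = Add(36, Mul(24, I, Pow(2398, Rational(1, 2))))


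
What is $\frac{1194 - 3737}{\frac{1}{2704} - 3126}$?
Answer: $\frac{6876272}{8452703} \approx 0.8135$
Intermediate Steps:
$\frac{1194 - 3737}{\frac{1}{2704} - 3126} = - \frac{2543}{\frac{1}{2704} - 3126} = - \frac{2543}{- \frac{8452703}{2704}} = \left(-2543\right) \left(- \frac{2704}{8452703}\right) = \frac{6876272}{8452703}$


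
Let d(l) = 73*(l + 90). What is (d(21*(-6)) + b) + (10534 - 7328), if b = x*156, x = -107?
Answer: -16114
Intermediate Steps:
d(l) = 6570 + 73*l (d(l) = 73*(90 + l) = 6570 + 73*l)
b = -16692 (b = -107*156 = -16692)
(d(21*(-6)) + b) + (10534 - 7328) = ((6570 + 73*(21*(-6))) - 16692) + (10534 - 7328) = ((6570 + 73*(-126)) - 16692) + 3206 = ((6570 - 9198) - 16692) + 3206 = (-2628 - 16692) + 3206 = -19320 + 3206 = -16114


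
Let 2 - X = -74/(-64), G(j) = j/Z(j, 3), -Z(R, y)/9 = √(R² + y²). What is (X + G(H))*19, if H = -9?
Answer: 513/32 + 19*√10/30 ≈ 18.034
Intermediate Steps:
Z(R, y) = -9*√(R² + y²)
G(j) = -j/(9*√(9 + j²)) (G(j) = j/((-9*√(j² + 3²))) = j/((-9*√(j² + 9))) = j/((-9*√(9 + j²))) = j*(-1/(9*√(9 + j²))) = -j/(9*√(9 + j²)))
X = 27/32 (X = 2 - (-74)/(-64) = 2 - (-74)*(-1)/64 = 2 - 1*37/32 = 2 - 37/32 = 27/32 ≈ 0.84375)
(X + G(H))*19 = (27/32 - ⅑*(-9)/√(9 + (-9)²))*19 = (27/32 - ⅑*(-9)/√(9 + 81))*19 = (27/32 - ⅑*(-9)/√90)*19 = (27/32 - ⅑*(-9)*√10/30)*19 = (27/32 + √10/30)*19 = 513/32 + 19*√10/30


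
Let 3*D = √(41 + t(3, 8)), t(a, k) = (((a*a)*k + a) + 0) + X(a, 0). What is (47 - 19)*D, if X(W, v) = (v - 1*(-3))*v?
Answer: 56*√29/3 ≈ 100.52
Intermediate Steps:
X(W, v) = v*(3 + v) (X(W, v) = (v + 3)*v = (3 + v)*v = v*(3 + v))
t(a, k) = a + k*a² (t(a, k) = (((a*a)*k + a) + 0) + 0*(3 + 0) = ((a²*k + a) + 0) + 0*3 = ((k*a² + a) + 0) + 0 = ((a + k*a²) + 0) + 0 = (a + k*a²) + 0 = a + k*a²)
D = 2*√29/3 (D = √(41 + 3*(1 + 3*8))/3 = √(41 + 3*(1 + 24))/3 = √(41 + 3*25)/3 = √(41 + 75)/3 = √116/3 = (2*√29)/3 = 2*√29/3 ≈ 3.5901)
(47 - 19)*D = (47 - 19)*(2*√29/3) = 28*(2*√29/3) = 56*√29/3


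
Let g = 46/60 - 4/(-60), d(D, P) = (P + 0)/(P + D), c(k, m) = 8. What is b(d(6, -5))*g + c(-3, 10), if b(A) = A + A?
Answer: -⅓ ≈ -0.33333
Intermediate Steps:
d(D, P) = P/(D + P)
g = ⅚ (g = 46*(1/60) - 4*(-1/60) = 23/30 + 1/15 = ⅚ ≈ 0.83333)
b(A) = 2*A
b(d(6, -5))*g + c(-3, 10) = (2*(-5/(6 - 5)))*(⅚) + 8 = (2*(-5/1))*(⅚) + 8 = (2*(-5*1))*(⅚) + 8 = (2*(-5))*(⅚) + 8 = -10*⅚ + 8 = -25/3 + 8 = -⅓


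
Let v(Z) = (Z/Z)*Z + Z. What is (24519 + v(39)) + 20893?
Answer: 45490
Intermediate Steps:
v(Z) = 2*Z (v(Z) = 1*Z + Z = Z + Z = 2*Z)
(24519 + v(39)) + 20893 = (24519 + 2*39) + 20893 = (24519 + 78) + 20893 = 24597 + 20893 = 45490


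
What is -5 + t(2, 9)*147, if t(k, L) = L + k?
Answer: 1612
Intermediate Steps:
-5 + t(2, 9)*147 = -5 + (9 + 2)*147 = -5 + 11*147 = -5 + 1617 = 1612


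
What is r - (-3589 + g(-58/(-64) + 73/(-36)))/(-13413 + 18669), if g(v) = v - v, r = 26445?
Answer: 138998509/5256 ≈ 26446.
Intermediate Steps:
g(v) = 0
r - (-3589 + g(-58/(-64) + 73/(-36)))/(-13413 + 18669) = 26445 - (-3589 + 0)/(-13413 + 18669) = 26445 - (-3589)/5256 = 26445 - 1*(-3589/5256) = 26445 + 3589/5256 = 138998509/5256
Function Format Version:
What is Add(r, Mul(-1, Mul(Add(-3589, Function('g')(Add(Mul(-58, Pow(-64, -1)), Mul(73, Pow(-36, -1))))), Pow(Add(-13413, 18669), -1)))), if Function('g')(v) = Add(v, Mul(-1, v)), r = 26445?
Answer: Rational(138998509, 5256) ≈ 26446.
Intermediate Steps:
Function('g')(v) = 0
Add(r, Mul(-1, Mul(Add(-3589, Function('g')(Add(Mul(-58, Pow(-64, -1)), Mul(73, Pow(-36, -1))))), Pow(Add(-13413, 18669), -1)))) = Add(26445, Mul(-1, Mul(Add(-3589, 0), Pow(Add(-13413, 18669), -1)))) = Add(26445, Mul(-1, Mul(-3589, Pow(5256, -1)))) = Add(26445, Mul(-1, Mul(-3589, Rational(1, 5256)))) = Add(26445, Mul(-1, Rational(-3589, 5256))) = Add(26445, Rational(3589, 5256)) = Rational(138998509, 5256)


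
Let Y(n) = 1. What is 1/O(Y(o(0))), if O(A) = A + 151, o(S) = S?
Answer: 1/152 ≈ 0.0065789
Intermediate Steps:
O(A) = 151 + A
1/O(Y(o(0))) = 1/(151 + 1) = 1/152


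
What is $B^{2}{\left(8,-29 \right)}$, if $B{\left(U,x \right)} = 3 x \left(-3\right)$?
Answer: $68121$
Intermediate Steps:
$B{\left(U,x \right)} = - 9 x$
$B^{2}{\left(8,-29 \right)} = \left(\left(-9\right) \left(-29\right)\right)^{2} = 261^{2} = 68121$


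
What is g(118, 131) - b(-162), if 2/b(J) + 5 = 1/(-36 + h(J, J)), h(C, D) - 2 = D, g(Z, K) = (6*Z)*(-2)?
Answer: -1388704/981 ≈ -1415.6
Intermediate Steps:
g(Z, K) = -12*Z
h(C, D) = 2 + D
b(J) = 2/(-5 + 1/(-34 + J)) (b(J) = 2/(-5 + 1/(-36 + (2 + J))) = 2/(-5 + 1/(-34 + J)))
g(118, 131) - b(-162) = -12*118 - 2*(34 - 1*(-162))/(-171 + 5*(-162)) = -1416 - 2*(34 + 162)/(-171 - 810) = -1416 - 2*196/(-981) = -1416 - 2*(-1)*196/981 = -1416 - 1*(-392/981) = -1416 + 392/981 = -1388704/981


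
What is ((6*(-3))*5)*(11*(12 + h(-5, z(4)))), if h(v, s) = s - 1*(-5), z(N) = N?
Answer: -20790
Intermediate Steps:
h(v, s) = 5 + s (h(v, s) = s + 5 = 5 + s)
((6*(-3))*5)*(11*(12 + h(-5, z(4)))) = ((6*(-3))*5)*(11*(12 + (5 + 4))) = (-18*5)*(11*(12 + 9)) = -990*21 = -90*231 = -20790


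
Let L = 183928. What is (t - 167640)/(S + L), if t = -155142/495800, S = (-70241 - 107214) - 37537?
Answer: 41558033571/7700765600 ≈ 5.3966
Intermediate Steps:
S = -214992 (S = -177455 - 37537 = -214992)
t = -77571/247900 (t = -155142*1/495800 = -77571/247900 ≈ -0.31291)
(t - 167640)/(S + L) = (-77571/247900 - 167640)/(-214992 + 183928) = -41558033571/247900/(-31064) = -41558033571/247900*(-1/31064) = 41558033571/7700765600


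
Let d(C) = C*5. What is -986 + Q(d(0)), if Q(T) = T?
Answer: -986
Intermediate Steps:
d(C) = 5*C
-986 + Q(d(0)) = -986 + 5*0 = -986 + 0 = -986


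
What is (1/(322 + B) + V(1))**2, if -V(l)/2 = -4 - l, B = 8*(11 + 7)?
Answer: 21724921/217156 ≈ 100.04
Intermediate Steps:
B = 144 (B = 8*18 = 144)
V(l) = 8 + 2*l (V(l) = -2*(-4 - l) = 8 + 2*l)
(1/(322 + B) + V(1))**2 = (1/(322 + 144) + (8 + 2*1))**2 = (1/466 + (8 + 2))**2 = (1/466 + 10)**2 = (4661/466)**2 = 21724921/217156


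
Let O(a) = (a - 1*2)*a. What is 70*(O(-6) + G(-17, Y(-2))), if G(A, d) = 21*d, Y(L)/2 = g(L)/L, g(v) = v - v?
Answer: 3360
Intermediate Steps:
g(v) = 0
Y(L) = 0 (Y(L) = 2*(0/L) = 2*0 = 0)
O(a) = a*(-2 + a) (O(a) = (a - 2)*a = (-2 + a)*a = a*(-2 + a))
70*(O(-6) + G(-17, Y(-2))) = 70*(-6*(-2 - 6) + 21*0) = 70*(-6*(-8) + 0) = 70*(48 + 0) = 70*48 = 3360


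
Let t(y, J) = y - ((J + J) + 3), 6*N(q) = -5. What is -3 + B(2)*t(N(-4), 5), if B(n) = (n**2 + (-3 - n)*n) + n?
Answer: 157/3 ≈ 52.333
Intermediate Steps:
B(n) = n + n**2 + n*(-3 - n) (B(n) = (n**2 + n*(-3 - n)) + n = n + n**2 + n*(-3 - n))
N(q) = -5/6 (N(q) = (1/6)*(-5) = -5/6)
t(y, J) = -3 + y - 2*J (t(y, J) = y - (2*J + 3) = y - (3 + 2*J) = y + (-3 - 2*J) = -3 + y - 2*J)
-3 + B(2)*t(N(-4), 5) = -3 + (-2*2)*(-3 - 5/6 - 2*5) = -3 - 4*(-3 - 5/6 - 10) = -3 - 4*(-83/6) = -3 + 166/3 = 157/3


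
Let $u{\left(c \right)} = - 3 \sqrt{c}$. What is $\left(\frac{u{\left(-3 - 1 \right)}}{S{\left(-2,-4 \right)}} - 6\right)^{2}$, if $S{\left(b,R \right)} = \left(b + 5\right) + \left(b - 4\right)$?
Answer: $32 - 24 i \approx 32.0 - 24.0 i$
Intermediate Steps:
$S{\left(b,R \right)} = 1 + 2 b$ ($S{\left(b,R \right)} = \left(5 + b\right) + \left(b - 4\right) = \left(5 + b\right) + \left(-4 + b\right) = 1 + 2 b$)
$\left(\frac{u{\left(-3 - 1 \right)}}{S{\left(-2,-4 \right)}} - 6\right)^{2} = \left(\frac{\left(-3\right) \sqrt{-3 - 1}}{1 + 2 \left(-2\right)} - 6\right)^{2} = \left(\frac{\left(-3\right) \sqrt{-3 - 1}}{1 - 4} - 6\right)^{2} = \left(\frac{\left(-3\right) \sqrt{-4}}{-3} - 6\right)^{2} = \left(- 3 \cdot 2 i \left(- \frac{1}{3}\right) - 6\right)^{2} = \left(- 6 i \left(- \frac{1}{3}\right) - 6\right)^{2} = \left(2 i - 6\right)^{2} = \left(-6 + 2 i\right)^{2}$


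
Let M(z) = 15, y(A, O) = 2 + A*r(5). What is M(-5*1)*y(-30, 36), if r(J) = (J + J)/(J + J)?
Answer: -420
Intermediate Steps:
r(J) = 1 (r(J) = (2*J)/((2*J)) = (2*J)*(1/(2*J)) = 1)
y(A, O) = 2 + A (y(A, O) = 2 + A*1 = 2 + A)
M(-5*1)*y(-30, 36) = 15*(2 - 30) = 15*(-28) = -420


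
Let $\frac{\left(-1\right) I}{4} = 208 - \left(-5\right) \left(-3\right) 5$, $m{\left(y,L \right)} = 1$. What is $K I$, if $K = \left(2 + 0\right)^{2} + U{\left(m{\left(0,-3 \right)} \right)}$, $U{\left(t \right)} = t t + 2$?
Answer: $-3724$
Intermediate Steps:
$U{\left(t \right)} = 2 + t^{2}$ ($U{\left(t \right)} = t^{2} + 2 = 2 + t^{2}$)
$K = 7$ ($K = \left(2 + 0\right)^{2} + \left(2 + 1^{2}\right) = 2^{2} + \left(2 + 1\right) = 4 + 3 = 7$)
$I = -532$ ($I = - 4 \left(208 - \left(-5\right) \left(-3\right) 5\right) = - 4 \left(208 - 15 \cdot 5\right) = - 4 \left(208 - 75\right) = \left(-4\right) 133 = -532$)
$K I = 7 \left(-532\right) = -3724$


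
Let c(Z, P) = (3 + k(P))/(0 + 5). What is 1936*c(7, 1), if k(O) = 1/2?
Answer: 6776/5 ≈ 1355.2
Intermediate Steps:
k(O) = 1/2
c(Z, P) = 7/10 (c(Z, P) = (3 + 1/2)/(0 + 5) = (7/2)/5 = (7/2)*(1/5) = 7/10)
1936*c(7, 1) = 1936*(7/10) = 6776/5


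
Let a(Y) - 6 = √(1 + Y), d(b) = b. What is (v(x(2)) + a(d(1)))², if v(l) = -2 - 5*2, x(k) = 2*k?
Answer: (6 - √2)² ≈ 21.029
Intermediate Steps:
v(l) = -12 (v(l) = -2 - 10 = -12)
a(Y) = 6 + √(1 + Y)
(v(x(2)) + a(d(1)))² = (-12 + (6 + √(1 + 1)))² = (-12 + (6 + √2))² = (-6 + √2)²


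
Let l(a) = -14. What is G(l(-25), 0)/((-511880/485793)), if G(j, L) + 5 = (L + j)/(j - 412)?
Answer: 85661499/18171740 ≈ 4.7140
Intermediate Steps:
G(j, L) = -5 + (L + j)/(-412 + j) (G(j, L) = -5 + (L + j)/(j - 412) = -5 + (L + j)/(-412 + j))
G(l(-25), 0)/((-511880/485793)) = ((2060 + 0 - 4*(-14))/(-412 - 14))/((-511880/485793)) = ((2060 + 0 + 56)/(-426))/((-511880*1/485793)) = (-1/426*2116)/(-511880/485793) = -1058/213*(-485793/511880) = 85661499/18171740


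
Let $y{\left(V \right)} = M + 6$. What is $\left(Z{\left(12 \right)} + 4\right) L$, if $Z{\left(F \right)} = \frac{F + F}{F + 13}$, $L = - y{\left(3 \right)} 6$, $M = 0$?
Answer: $- \frac{4464}{25} \approx -178.56$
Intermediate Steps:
$y{\left(V \right)} = 6$ ($y{\left(V \right)} = 0 + 6 = 6$)
$L = -36$ ($L = \left(-1\right) 6 \cdot 6 = \left(-6\right) 6 = -36$)
$Z{\left(F \right)} = \frac{2 F}{13 + F}$
$\left(Z{\left(12 \right)} + 4\right) L = \left(2 \cdot 12 \frac{1}{13 + 12} + 4\right) \left(-36\right) = \left(2 \cdot 12 \cdot \frac{1}{25} + 4\right) \left(-36\right) = \left(\frac{24}{25} + 4\right) \left(-36\right) = \frac{124}{25} \left(-36\right) = - \frac{4464}{25}$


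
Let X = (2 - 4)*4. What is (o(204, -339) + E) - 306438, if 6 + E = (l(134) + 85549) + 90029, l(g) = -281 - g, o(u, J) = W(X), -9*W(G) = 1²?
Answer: -1181530/9 ≈ -1.3128e+5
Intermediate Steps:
X = -8 (X = -2*4 = -8)
W(G) = -⅑ (W(G) = -⅑*1² = -⅑*1 = -⅑)
o(u, J) = -⅑
E = 175157 (E = -6 + (((-281 - 1*134) + 85549) + 90029) = -6 + (((-281 - 134) + 85549) + 90029) = -6 + ((-415 + 85549) + 90029) = -6 + (85134 + 90029) = -6 + 175163 = 175157)
(o(204, -339) + E) - 306438 = (-⅑ + 175157) - 306438 = 1576412/9 - 306438 = -1181530/9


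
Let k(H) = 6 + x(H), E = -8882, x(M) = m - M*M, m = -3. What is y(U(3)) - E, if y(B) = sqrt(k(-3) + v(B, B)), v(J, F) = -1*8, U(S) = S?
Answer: 8882 + I*sqrt(14) ≈ 8882.0 + 3.7417*I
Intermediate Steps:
v(J, F) = -8
x(M) = -3 - M**2 (x(M) = -3 - M*M = -3 - M**2)
k(H) = 3 - H**2 (k(H) = 6 + (-3 - H**2) = 3 - H**2)
y(B) = I*sqrt(14) (y(B) = sqrt((3 - 1*(-3)**2) - 8) = sqrt((3 - 1*9) - 8) = sqrt((3 - 9) - 8) = sqrt(-6 - 8) = sqrt(-14) = I*sqrt(14))
y(U(3)) - E = I*sqrt(14) - 1*(-8882) = I*sqrt(14) + 8882 = 8882 + I*sqrt(14)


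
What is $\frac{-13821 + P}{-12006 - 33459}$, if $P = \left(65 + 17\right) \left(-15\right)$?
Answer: $\frac{5017}{15155} \approx 0.33105$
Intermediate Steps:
$P = -1230$ ($P = 82 \left(-15\right) = -1230$)
$\frac{-13821 + P}{-12006 - 33459} = \frac{-13821 - 1230}{-12006 - 33459} = - \frac{15051}{-45465} = \left(-15051\right) \left(- \frac{1}{45465}\right) = \frac{5017}{15155}$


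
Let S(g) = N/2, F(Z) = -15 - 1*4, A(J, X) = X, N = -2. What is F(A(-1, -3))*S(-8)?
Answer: 19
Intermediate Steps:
F(Z) = -19 (F(Z) = -15 - 4 = -19)
S(g) = -1 (S(g) = -2/2 = -2*½ = -1)
F(A(-1, -3))*S(-8) = -19*(-1) = 19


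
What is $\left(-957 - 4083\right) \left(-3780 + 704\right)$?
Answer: $15503040$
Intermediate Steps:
$\left(-957 - 4083\right) \left(-3780 + 704\right) = \left(-5040\right) \left(-3076\right) = 15503040$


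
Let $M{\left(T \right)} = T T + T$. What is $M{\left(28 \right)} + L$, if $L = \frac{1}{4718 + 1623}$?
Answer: $\frac{5148893}{6341} \approx 812.0$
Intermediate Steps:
$L = \frac{1}{6341} \approx 0.0001577$
$M{\left(T \right)} = T + T^{2}$ ($M{\left(T \right)} = T^{2} + T = T + T^{2}$)
$M{\left(28 \right)} + L = 28 \left(1 + 28\right) + \frac{1}{6341} = 28 \cdot 29 + \frac{1}{6341} = 812 + \frac{1}{6341} = \frac{5148893}{6341}$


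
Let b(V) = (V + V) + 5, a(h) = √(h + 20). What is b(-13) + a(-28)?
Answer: -21 + 2*I*√2 ≈ -21.0 + 2.8284*I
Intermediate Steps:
a(h) = √(20 + h)
b(V) = 5 + 2*V (b(V) = 2*V + 5 = 5 + 2*V)
b(-13) + a(-28) = (5 + 2*(-13)) + √(20 - 28) = (5 - 26) + √(-8) = -21 + 2*I*√2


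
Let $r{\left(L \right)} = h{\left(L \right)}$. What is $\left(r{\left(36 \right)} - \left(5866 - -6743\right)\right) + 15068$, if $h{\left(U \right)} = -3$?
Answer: $2456$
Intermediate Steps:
$r{\left(L \right)} = -3$
$\left(r{\left(36 \right)} - \left(5866 - -6743\right)\right) + 15068 = \left(-3 - \left(5866 - -6743\right)\right) + 15068 = \left(-3 - \left(5866 + 6743\right)\right) + 15068 = \left(-3 - 12609\right) + 15068 = -12612 + 15068 = 2456$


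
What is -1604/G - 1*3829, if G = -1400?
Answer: -1339749/350 ≈ -3827.9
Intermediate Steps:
-1604/G - 1*3829 = -1604/(-1400) - 1*3829 = -1604*(-1/1400) - 3829 = 401/350 - 3829 = -1339749/350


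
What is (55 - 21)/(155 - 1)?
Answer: 17/77 ≈ 0.22078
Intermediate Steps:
(55 - 21)/(155 - 1) = 34/154 = 34*(1/154) = 17/77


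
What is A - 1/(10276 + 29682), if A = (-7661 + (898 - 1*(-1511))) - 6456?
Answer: -467828265/39958 ≈ -11708.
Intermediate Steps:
A = -11708 (A = (-7661 + (898 + 1511)) - 6456 = (-7661 + 2409) - 6456 = -5252 - 6456 = -11708)
A - 1/(10276 + 29682) = -11708 - 1/(10276 + 29682) = -11708 - 1/39958 = -467828265/39958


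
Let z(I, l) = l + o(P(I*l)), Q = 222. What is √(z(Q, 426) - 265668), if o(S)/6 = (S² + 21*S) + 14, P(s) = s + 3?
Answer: 3*√5964248338 ≈ 2.3169e+5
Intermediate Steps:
P(s) = 3 + s
o(S) = 84 + 6*S² + 126*S (o(S) = 6*((S² + 21*S) + 14) = 6*(14 + S² + 21*S) = 84 + 6*S² + 126*S)
z(I, l) = 462 + l + 6*(3 + I*l)² + 126*I*l (z(I, l) = l + (84 + 6*(3 + I*l)² + 126*(3 + I*l)) = l + (84 + 6*(3 + I*l)² + (378 + 126*I*l)) = l + (462 + 6*(3 + I*l)² + 126*I*l) = 462 + l + 6*(3 + I*l)² + 126*I*l)
√(z(Q, 426) - 265668) = √((462 + 426 + 6*(3 + 222*426)² + 126*222*426) - 265668) = √((462 + 426 + 6*(3 + 94572)² + 11916072) - 265668) = √((462 + 426 + 6*94575² + 11916072) - 265668) = √((462 + 426 + 6*8944430625 + 11916072) - 265668) = √((462 + 426 + 53666583750 + 11916072) - 265668) = √(53678500710 - 265668) = √53678235042 = 3*√5964248338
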